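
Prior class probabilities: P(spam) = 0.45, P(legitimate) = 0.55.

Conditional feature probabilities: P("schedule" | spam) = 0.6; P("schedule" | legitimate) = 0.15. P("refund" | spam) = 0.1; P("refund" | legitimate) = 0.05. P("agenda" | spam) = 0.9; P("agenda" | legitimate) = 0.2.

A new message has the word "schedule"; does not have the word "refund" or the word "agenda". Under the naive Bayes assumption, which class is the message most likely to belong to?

legitimate

spam: 0.45 × 0.6 × (1−0.1) × (1−0.9) = 0.0243
legitimate: 0.55 × 0.15 × (1−0.05) × (1−0.2) = 0.0627
Highest score → legitimate.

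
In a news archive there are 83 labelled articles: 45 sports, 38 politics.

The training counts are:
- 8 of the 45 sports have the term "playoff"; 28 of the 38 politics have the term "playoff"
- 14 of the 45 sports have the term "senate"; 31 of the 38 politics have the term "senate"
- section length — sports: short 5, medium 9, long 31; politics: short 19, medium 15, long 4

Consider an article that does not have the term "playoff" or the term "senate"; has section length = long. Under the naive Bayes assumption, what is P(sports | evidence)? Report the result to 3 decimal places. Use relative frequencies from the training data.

sports: (45/83) × (37/45) × (31/45) × (31/45) ≈ 0.211554
politics: (38/83) × (10/38) × (7/38) × (4/38) ≈ 0.00233621
P(sports | x) = 0.211554 / 0.21389021 ≈ 0.989

0.989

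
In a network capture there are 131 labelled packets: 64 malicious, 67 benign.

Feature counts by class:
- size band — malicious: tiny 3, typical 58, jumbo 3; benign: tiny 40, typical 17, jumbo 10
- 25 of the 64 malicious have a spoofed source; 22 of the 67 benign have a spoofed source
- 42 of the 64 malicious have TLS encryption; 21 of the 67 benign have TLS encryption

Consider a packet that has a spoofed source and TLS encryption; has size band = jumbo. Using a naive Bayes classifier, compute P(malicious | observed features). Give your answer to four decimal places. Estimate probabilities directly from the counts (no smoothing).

0.4277

malicious: (64/131) × (3/64) × (25/64) × (42/64) ≈ 0.00587056
benign: (67/131) × (10/67) × (22/67) × (21/67) ≈ 0.00785635
P(malicious | x) = 0.00587056 / 0.01372691 ≈ 0.4277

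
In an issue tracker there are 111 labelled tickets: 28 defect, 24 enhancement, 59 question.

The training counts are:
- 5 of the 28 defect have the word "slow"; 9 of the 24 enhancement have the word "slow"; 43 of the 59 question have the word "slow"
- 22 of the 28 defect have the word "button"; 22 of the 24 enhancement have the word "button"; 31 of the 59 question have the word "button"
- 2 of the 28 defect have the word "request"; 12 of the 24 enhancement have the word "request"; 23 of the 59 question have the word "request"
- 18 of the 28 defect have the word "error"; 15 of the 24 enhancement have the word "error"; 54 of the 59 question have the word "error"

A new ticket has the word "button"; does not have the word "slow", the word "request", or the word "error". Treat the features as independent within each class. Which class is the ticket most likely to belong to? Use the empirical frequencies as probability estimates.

defect: (28/111) × (23/28) × (22/28) × (26/28) × (10/28) ≈ 0.0539917
enhancement: (24/111) × (15/24) × (22/24) × (12/24) × (9/24) ≈ 0.0232264
question: (59/111) × (16/59) × (31/59) × (36/59) × (5/59) ≈ 0.00391629
Highest score → defect.

defect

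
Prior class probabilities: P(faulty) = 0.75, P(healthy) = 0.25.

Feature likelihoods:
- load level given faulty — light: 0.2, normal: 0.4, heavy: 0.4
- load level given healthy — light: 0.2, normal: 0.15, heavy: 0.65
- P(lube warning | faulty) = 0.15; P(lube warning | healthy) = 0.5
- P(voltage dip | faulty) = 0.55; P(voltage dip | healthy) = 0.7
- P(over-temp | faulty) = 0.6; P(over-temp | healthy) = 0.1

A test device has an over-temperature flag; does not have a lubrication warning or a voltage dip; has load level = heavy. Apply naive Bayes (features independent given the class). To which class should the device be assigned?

faulty: 0.75 × 0.4 × (1−0.15) × (1−0.55) × 0.6 = 0.06885
healthy: 0.25 × 0.65 × (1−0.5) × (1−0.7) × 0.1 = 0.0024375
Highest score → faulty.

faulty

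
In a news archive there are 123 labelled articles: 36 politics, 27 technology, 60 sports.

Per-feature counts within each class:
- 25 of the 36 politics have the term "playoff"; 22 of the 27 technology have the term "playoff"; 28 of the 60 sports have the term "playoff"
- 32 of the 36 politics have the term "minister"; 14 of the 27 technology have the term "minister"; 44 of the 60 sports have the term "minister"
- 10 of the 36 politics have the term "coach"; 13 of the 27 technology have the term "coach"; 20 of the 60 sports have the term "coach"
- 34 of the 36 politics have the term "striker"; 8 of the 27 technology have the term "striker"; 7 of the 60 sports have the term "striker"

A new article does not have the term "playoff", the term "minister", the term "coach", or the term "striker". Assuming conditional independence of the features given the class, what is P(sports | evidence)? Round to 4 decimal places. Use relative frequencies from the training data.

0.8442

politics: (36/123) × (11/36) × (4/36) × (26/36) × (2/36) ≈ 0.000398697
technology: (27/123) × (5/27) × (13/27) × (14/27) × (19/27) ≈ 0.00714165
sports: (60/123) × (32/60) × (16/60) × (40/60) × (53/60) ≈ 0.0408552
P(sports | x) = 0.0408552 / 0.048395547 ≈ 0.8442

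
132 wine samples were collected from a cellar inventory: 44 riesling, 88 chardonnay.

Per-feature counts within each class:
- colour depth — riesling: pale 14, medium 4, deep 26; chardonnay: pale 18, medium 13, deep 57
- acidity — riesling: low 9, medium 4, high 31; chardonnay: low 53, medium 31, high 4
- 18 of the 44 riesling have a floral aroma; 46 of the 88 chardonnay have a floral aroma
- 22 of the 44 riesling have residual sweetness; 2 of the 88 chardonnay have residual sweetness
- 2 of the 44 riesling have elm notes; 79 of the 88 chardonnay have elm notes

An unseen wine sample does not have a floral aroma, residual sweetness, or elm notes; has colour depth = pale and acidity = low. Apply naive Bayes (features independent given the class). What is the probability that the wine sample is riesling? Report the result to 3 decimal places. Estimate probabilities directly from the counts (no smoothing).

0.610

riesling: (44/132) × (14/44) × (9/44) × (26/44) × (22/44) × (42/44) ≈ 0.00611831
chardonnay: (88/132) × (18/88) × (53/88) × (42/88) × (86/88) × (9/88) ≈ 0.00391773
P(riesling | x) = 0.00611831 / 0.01003604 ≈ 0.610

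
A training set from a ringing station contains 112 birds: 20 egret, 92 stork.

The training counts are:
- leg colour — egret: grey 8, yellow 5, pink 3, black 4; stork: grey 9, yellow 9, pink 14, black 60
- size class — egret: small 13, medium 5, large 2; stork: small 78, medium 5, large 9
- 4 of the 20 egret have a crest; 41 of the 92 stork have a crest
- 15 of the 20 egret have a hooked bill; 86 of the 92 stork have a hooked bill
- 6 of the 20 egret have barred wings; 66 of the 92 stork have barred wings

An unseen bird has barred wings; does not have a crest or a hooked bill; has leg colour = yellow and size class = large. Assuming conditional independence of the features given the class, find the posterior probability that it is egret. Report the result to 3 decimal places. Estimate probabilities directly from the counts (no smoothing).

egret: (20/112) × (5/20) × (2/20) × (16/20) × (5/20) × (6/20) ≈ 0.000267857
stork: (92/112) × (9/92) × (9/92) × (51/92) × (6/92) × (66/92) ≈ 0.000203883
P(egret | x) = 0.000267857 / 0.00047174 ≈ 0.568

0.568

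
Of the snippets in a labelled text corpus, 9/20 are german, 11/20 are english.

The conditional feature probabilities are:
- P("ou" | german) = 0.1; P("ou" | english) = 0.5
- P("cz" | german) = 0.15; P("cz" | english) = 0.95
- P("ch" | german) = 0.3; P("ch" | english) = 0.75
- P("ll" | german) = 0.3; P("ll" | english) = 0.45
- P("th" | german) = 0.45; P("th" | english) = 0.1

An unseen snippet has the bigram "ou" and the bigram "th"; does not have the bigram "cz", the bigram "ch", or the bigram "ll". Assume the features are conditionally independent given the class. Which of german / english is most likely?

german

german: 0.45 × 0.1 × (1−0.15) × (1−0.3) × (1−0.3) × 0.45 = 0.008434125
english: 0.55 × 0.5 × (1−0.95) × (1−0.75) × (1−0.45) × 0.1 = 0.0001890625
Highest score → german.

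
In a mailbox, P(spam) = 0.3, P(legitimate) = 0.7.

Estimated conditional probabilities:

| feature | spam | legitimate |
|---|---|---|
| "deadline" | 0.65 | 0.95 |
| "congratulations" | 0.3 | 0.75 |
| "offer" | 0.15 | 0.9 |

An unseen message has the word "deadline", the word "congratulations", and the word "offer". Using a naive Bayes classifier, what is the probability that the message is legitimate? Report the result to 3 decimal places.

0.981

spam: 0.3 × 0.65 × 0.3 × 0.15 = 0.008775
legitimate: 0.7 × 0.95 × 0.75 × 0.9 = 0.448875
P(legitimate | x) = 0.448875 / 0.45765 ≈ 0.981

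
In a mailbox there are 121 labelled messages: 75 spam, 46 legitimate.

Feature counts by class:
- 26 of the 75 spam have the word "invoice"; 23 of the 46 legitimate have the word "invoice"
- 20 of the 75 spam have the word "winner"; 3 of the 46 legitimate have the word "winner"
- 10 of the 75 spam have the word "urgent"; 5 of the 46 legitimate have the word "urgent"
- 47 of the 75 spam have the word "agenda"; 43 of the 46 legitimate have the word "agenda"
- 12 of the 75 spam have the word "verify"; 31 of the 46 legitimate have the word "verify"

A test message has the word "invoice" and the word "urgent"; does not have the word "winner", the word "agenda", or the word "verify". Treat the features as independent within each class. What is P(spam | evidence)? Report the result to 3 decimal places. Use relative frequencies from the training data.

spam: (75/121) × (26/75) × (55/75) × (10/75) × (28/75) × (63/75) ≈ 0.00658877
legitimate: (46/121) × (23/46) × (43/46) × (5/46) × (3/46) × (15/46) ≈ 0.000410735
P(spam | x) = 0.00658877 / 0.006999505 ≈ 0.941

0.941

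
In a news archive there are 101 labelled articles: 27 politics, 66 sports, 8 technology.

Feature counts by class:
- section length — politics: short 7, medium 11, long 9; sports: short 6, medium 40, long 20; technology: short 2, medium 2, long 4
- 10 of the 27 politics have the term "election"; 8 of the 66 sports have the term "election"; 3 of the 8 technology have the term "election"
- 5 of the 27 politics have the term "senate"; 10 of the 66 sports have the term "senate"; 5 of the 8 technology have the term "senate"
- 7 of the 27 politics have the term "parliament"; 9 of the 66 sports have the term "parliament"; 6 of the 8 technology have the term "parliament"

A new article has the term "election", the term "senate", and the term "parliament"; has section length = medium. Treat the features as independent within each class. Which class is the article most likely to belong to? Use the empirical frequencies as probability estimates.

politics: (27/101) × (11/27) × (10/27) × (5/27) × (7/27) ≈ 0.00193664
sports: (66/101) × (40/66) × (8/66) × (10/66) × (9/66) ≈ 0.000991835
technology: (8/101) × (2/8) × (3/8) × (5/8) × (6/8) ≈ 0.00348082
Highest score → technology.

technology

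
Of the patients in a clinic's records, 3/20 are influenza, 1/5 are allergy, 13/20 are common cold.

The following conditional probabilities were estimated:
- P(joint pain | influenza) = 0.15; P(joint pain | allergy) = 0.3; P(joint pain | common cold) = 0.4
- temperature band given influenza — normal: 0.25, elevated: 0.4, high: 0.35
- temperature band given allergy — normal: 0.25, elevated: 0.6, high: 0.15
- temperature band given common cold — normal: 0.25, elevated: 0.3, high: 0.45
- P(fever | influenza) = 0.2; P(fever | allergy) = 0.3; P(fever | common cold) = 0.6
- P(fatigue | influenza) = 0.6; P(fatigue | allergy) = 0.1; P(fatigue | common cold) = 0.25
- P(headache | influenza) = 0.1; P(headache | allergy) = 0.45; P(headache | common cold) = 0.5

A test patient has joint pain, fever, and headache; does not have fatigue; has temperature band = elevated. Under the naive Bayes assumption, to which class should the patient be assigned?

common cold

influenza: 0.15 × 0.15 × 0.4 × 0.2 × (1−0.6) × 0.1 = 0.000072
allergy: 0.2 × 0.3 × 0.6 × 0.3 × (1−0.1) × 0.45 = 0.004374
common cold: 0.65 × 0.4 × 0.3 × 0.6 × (1−0.25) × 0.5 = 0.01755
Highest score → common cold.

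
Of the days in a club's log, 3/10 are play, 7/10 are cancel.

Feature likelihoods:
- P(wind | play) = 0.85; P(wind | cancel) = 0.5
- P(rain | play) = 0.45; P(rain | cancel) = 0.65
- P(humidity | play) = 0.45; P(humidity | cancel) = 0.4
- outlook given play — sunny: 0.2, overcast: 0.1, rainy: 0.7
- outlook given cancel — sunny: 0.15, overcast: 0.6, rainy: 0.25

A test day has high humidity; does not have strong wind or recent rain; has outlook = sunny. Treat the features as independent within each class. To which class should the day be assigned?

cancel

play: 0.3 × (1−0.85) × (1−0.45) × 0.45 × 0.2 = 0.0022275
cancel: 0.7 × (1−0.5) × (1−0.65) × 0.4 × 0.15 = 0.00735
Highest score → cancel.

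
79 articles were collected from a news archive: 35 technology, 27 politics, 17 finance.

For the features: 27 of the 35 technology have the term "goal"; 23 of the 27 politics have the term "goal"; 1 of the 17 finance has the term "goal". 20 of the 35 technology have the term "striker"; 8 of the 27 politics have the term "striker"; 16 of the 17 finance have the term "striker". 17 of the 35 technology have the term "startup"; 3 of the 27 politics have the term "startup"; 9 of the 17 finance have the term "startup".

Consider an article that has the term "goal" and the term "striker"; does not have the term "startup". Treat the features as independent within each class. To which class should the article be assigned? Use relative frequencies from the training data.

technology

technology: (35/79) × (27/35) × (20/35) × (18/35) ≈ 0.100439
politics: (27/79) × (23/27) × (8/27) × (24/27) ≈ 0.0766786
finance: (17/79) × (1/17) × (16/17) × (8/17) ≈ 0.00560641
Highest score → technology.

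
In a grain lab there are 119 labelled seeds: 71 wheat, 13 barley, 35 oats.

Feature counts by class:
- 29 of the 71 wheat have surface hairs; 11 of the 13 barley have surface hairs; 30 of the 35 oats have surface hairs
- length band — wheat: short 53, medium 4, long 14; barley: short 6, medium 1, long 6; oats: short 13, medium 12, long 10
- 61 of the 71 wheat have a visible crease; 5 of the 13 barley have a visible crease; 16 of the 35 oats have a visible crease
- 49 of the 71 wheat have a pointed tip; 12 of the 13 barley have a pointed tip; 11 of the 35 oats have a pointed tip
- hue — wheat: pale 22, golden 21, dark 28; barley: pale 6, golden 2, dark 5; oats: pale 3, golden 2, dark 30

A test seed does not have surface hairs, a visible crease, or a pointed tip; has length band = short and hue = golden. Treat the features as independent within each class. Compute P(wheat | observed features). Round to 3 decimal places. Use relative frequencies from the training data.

0.897

wheat: (71/119) × (42/71) × (53/71) × (10/71) × (22/71) × (21/71) ≈ 0.00340084
barley: (13/119) × (2/13) × (6/13) × (8/13) × (1/13) × (2/13) ≈ 0.0000564912
oats: (35/119) × (5/35) × (13/35) × (19/35) × (24/35) × (2/35) ≈ 0.000331963
P(wheat | x) = 0.00340084 / 0.0037892942 ≈ 0.897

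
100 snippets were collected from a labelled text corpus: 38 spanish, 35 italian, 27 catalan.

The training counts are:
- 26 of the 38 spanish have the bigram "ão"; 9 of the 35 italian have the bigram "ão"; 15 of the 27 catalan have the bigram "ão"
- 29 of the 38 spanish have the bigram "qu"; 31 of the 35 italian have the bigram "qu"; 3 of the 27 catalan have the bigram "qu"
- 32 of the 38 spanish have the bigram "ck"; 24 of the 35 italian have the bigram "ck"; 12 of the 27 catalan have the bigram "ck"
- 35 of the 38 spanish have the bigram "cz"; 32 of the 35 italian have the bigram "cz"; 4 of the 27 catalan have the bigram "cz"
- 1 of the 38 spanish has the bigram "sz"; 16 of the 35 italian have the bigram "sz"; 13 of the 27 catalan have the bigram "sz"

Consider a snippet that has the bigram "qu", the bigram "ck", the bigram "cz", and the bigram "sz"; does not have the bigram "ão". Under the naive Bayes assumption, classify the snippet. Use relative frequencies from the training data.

spanish: (38/100) × (12/38) × (29/38) × (32/38) × (35/38) × (1/38) ≈ 0.00186923
italian: (35/100) × (26/35) × (31/35) × (24/35) × (32/35) × (16/35) ≈ 0.066
catalan: (27/100) × (12/27) × (3/27) × (12/27) × (4/27) × (13/27) ≈ 0.0004227
Highest score → italian.

italian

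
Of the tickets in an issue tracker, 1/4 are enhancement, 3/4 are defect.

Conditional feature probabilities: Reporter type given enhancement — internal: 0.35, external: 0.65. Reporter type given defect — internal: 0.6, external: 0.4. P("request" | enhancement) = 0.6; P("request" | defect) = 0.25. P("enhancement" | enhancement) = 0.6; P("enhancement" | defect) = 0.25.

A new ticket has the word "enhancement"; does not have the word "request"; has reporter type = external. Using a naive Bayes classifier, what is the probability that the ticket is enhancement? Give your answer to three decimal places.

0.409

enhancement: 0.25 × 0.65 × (1−0.6) × 0.6 = 0.039
defect: 0.75 × 0.4 × (1−0.25) × 0.25 = 0.05625
P(enhancement | x) = 0.039 / 0.09525 ≈ 0.409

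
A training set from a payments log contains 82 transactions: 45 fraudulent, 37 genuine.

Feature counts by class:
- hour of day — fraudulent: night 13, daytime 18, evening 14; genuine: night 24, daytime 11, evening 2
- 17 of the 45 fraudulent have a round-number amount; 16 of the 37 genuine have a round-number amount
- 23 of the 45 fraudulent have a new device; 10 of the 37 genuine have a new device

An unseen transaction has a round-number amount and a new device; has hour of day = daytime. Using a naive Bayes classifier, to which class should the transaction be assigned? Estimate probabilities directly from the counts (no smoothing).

fraudulent: (45/82) × (18/45) × (17/45) × (23/45) ≈ 0.0423848
genuine: (37/82) × (11/37) × (16/37) × (10/37) ≈ 0.0156782
Highest score → fraudulent.

fraudulent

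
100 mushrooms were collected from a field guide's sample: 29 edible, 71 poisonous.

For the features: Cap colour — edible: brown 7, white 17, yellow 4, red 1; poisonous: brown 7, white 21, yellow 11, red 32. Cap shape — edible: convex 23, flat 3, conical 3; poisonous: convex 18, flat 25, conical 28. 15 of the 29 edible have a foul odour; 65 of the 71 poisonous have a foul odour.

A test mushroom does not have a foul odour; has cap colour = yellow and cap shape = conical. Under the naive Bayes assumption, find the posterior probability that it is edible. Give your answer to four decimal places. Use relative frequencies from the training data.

edible: (29/100) × (4/29) × (3/29) × (14/29) ≈ 0.00199762
poisonous: (71/100) × (11/71) × (28/71) × (6/71) ≈ 0.00366594
P(edible | x) = 0.00199762 / 0.00566356 ≈ 0.3527

0.3527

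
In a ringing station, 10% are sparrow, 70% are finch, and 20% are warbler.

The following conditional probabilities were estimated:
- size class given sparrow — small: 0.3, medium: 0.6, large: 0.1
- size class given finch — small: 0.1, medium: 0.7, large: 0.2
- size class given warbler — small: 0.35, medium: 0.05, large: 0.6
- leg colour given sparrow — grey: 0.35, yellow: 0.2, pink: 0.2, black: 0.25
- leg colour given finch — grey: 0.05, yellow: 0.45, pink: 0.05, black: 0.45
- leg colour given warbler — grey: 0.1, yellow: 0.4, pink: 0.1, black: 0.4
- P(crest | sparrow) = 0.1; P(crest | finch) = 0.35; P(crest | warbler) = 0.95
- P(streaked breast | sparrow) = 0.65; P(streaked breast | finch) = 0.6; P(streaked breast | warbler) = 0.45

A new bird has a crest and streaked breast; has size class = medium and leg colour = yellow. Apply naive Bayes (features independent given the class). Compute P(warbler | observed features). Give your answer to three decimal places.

sparrow: 0.1 × 0.6 × 0.2 × 0.1 × 0.65 = 0.00078
finch: 0.7 × 0.7 × 0.45 × 0.35 × 0.6 = 0.046305
warbler: 0.2 × 0.05 × 0.4 × 0.95 × 0.45 = 0.00171
P(warbler | x) = 0.00171 / 0.048795 ≈ 0.035

0.035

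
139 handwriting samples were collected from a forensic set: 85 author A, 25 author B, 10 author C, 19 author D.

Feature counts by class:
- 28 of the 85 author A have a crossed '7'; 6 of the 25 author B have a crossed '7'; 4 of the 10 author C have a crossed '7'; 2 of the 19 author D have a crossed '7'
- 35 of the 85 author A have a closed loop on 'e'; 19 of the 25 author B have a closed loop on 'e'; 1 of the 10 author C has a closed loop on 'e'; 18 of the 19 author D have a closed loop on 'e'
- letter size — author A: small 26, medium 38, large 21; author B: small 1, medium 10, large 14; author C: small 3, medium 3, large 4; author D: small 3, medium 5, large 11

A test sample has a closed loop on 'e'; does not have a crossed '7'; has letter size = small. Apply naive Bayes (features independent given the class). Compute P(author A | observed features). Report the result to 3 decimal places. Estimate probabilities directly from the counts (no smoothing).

author A: (85/139) × (57/85) × (35/85) × (26/85) ≈ 0.0516492
author B: (25/139) × (19/25) × (19/25) × (1/25) ≈ 0.0041554
author C: (10/139) × (6/10) × (1/10) × (3/10) ≈ 0.00129496
author D: (19/139) × (17/19) × (18/19) × (3/19) ≈ 0.0182945
P(author A | x) = 0.0516492 / 0.07539406 ≈ 0.685

0.685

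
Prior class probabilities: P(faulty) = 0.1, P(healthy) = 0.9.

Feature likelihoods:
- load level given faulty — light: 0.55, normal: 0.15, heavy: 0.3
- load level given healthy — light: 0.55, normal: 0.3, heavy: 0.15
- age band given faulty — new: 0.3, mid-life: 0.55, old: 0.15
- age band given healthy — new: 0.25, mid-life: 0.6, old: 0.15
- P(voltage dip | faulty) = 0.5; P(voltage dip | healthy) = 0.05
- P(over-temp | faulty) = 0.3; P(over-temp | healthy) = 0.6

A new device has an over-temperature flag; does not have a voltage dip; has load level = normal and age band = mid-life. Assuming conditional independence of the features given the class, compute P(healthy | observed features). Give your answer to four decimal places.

faulty: 0.1 × 0.15 × 0.55 × (1−0.5) × 0.3 = 0.0012375
healthy: 0.9 × 0.3 × 0.6 × (1−0.05) × 0.6 = 0.09234
P(healthy | x) = 0.09234 / 0.0935775 ≈ 0.9868

0.9868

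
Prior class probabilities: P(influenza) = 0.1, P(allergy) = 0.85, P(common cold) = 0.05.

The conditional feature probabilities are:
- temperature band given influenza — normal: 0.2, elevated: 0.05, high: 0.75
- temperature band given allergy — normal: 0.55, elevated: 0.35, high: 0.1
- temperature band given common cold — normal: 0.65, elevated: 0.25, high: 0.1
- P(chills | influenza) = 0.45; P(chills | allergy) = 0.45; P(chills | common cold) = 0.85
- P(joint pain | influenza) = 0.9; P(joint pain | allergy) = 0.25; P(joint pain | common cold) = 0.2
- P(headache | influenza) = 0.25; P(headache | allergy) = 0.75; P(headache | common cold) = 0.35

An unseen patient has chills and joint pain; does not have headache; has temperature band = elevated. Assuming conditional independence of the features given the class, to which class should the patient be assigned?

influenza: 0.1 × 0.05 × 0.45 × 0.9 × (1−0.25) = 0.00151875
allergy: 0.85 × 0.35 × 0.45 × 0.25 × (1−0.75) = 0.0083671875
common cold: 0.05 × 0.25 × 0.85 × 0.2 × (1−0.35) = 0.00138125
Highest score → allergy.

allergy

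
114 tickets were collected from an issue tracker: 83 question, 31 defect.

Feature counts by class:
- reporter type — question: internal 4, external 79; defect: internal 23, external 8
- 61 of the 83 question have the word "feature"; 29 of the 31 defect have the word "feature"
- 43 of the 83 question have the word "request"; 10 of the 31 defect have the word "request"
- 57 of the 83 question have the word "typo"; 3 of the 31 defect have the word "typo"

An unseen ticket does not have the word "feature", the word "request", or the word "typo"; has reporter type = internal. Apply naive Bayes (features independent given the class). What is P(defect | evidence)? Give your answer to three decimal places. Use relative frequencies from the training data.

question: (83/114) × (4/83) × (22/83) × (40/83) × (26/83) ≈ 0.00140403
defect: (31/114) × (23/31) × (2/31) × (21/31) × (28/31) ≈ 0.00796426
P(defect | x) = 0.00796426 / 0.00936829 ≈ 0.850

0.850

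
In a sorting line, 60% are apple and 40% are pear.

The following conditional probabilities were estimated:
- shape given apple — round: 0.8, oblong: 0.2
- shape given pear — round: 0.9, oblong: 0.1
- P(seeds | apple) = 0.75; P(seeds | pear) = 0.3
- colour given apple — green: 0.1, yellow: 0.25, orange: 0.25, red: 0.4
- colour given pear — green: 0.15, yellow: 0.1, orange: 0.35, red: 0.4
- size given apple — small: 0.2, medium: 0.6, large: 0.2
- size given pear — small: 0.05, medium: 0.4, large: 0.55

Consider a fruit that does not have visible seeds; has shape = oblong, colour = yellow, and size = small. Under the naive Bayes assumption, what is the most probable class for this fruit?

apple: 0.6 × 0.2 × (1−0.75) × 0.25 × 0.2 = 0.0015
pear: 0.4 × 0.1 × (1−0.3) × 0.1 × 0.05 = 0.00014
Highest score → apple.

apple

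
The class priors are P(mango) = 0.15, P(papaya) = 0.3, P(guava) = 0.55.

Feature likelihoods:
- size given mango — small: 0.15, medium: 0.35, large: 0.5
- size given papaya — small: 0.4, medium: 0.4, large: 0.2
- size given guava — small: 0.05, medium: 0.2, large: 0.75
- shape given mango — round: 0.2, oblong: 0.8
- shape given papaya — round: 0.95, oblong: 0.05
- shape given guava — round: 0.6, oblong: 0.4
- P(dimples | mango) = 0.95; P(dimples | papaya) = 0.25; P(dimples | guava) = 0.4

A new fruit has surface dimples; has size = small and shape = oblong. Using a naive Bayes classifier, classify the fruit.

mango: 0.15 × 0.15 × 0.8 × 0.95 = 0.0171
papaya: 0.3 × 0.4 × 0.05 × 0.25 = 0.0015
guava: 0.55 × 0.05 × 0.4 × 0.4 = 0.0044
Highest score → mango.

mango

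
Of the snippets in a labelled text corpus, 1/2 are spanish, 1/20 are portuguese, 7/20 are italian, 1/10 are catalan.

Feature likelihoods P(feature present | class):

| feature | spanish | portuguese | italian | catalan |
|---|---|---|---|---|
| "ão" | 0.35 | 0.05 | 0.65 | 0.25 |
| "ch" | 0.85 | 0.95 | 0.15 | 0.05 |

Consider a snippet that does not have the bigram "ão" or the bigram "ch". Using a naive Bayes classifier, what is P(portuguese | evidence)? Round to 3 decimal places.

spanish: 0.5 × (1−0.35) × (1−0.85) = 0.04875
portuguese: 0.05 × (1−0.05) × (1−0.95) = 0.002375
italian: 0.35 × (1−0.65) × (1−0.15) = 0.104125
catalan: 0.1 × (1−0.25) × (1−0.05) = 0.07125
P(portuguese | x) = 0.002375 / 0.2265 ≈ 0.010

0.010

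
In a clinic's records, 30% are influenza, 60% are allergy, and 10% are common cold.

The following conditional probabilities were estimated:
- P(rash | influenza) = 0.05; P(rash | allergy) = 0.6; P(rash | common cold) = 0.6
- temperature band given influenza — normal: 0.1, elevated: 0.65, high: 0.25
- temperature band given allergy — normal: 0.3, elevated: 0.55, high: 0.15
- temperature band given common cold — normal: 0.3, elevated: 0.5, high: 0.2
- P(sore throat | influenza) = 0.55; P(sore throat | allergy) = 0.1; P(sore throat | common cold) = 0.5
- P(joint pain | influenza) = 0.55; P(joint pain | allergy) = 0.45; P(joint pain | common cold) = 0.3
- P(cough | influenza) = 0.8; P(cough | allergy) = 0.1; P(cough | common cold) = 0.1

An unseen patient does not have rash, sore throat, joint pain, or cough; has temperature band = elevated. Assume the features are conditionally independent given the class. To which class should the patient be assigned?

influenza: 0.3 × (1−0.05) × 0.65 × (1−0.55) × (1−0.55) × (1−0.8) = 0.007502625
allergy: 0.6 × (1−0.6) × 0.55 × (1−0.1) × (1−0.45) × (1−0.1) = 0.058806
common cold: 0.1 × (1−0.6) × 0.5 × (1−0.5) × (1−0.3) × (1−0.1) = 0.0063
Highest score → allergy.

allergy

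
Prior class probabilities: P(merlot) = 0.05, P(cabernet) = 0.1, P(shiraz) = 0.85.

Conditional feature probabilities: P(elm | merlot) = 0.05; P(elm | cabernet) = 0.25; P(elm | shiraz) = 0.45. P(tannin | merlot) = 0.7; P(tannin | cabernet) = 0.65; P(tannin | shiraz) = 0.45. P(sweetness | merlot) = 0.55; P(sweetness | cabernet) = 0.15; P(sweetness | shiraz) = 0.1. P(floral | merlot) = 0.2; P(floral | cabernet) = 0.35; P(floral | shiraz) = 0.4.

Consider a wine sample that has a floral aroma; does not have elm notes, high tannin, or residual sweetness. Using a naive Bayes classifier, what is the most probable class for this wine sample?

merlot: 0.05 × (1−0.05) × (1−0.7) × (1−0.55) × 0.2 = 0.0012825
cabernet: 0.1 × (1−0.25) × (1−0.65) × (1−0.15) × 0.35 = 0.007809375
shiraz: 0.85 × (1−0.45) × (1−0.45) × (1−0.1) × 0.4 = 0.092565
Highest score → shiraz.

shiraz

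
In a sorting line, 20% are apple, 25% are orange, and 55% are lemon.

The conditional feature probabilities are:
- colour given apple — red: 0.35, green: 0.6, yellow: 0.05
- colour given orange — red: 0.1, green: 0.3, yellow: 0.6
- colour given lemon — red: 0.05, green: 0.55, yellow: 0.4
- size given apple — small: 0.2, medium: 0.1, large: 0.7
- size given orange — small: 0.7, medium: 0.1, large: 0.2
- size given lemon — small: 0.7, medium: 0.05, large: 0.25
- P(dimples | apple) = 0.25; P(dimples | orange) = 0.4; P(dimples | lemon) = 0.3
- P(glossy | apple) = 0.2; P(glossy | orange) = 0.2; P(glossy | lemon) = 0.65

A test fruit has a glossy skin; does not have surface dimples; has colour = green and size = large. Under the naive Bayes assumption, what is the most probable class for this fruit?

apple: 0.2 × 0.6 × 0.7 × (1−0.25) × 0.2 = 0.0126
orange: 0.25 × 0.3 × 0.2 × (1−0.4) × 0.2 = 0.0018
lemon: 0.55 × 0.55 × 0.25 × (1−0.3) × 0.65 = 0.034409375
Highest score → lemon.

lemon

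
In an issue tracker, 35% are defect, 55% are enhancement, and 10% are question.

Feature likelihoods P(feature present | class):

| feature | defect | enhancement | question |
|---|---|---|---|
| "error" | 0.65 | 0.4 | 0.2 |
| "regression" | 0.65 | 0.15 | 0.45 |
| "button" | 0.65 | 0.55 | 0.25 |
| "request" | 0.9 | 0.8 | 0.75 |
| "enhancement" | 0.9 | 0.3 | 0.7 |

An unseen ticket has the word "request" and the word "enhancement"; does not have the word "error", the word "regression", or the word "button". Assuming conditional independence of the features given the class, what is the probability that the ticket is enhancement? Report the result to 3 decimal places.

defect: 0.35 × (1−0.65) × (1−0.65) × (1−0.65) × 0.9 × 0.9 = 0.0121550625
enhancement: 0.55 × (1−0.4) × (1−0.15) × (1−0.55) × 0.8 × 0.3 = 0.030294
question: 0.1 × (1−0.2) × (1−0.45) × (1−0.25) × 0.75 × 0.7 = 0.017325
P(enhancement | x) = 0.030294 / 0.0597740625 ≈ 0.507

0.507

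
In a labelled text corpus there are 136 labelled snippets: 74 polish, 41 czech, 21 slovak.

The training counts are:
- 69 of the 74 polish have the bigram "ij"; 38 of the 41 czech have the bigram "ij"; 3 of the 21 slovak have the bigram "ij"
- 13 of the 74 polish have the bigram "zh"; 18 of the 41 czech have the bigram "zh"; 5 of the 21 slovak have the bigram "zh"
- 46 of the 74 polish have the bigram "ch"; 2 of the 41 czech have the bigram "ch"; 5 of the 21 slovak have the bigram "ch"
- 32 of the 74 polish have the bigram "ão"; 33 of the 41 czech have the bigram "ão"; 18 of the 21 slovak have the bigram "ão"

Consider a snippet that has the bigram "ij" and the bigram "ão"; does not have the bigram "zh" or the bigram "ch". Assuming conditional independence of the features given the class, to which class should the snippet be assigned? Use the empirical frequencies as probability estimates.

czech

polish: (74/136) × (69/74) × (61/74) × (28/74) × (32/74) ≈ 0.068431
czech: (41/136) × (38/41) × (23/41) × (39/41) × (33/41) ≈ 0.120005
slovak: (21/136) × (3/21) × (16/21) × (16/21) × (18/21) ≈ 0.0109758
Highest score → czech.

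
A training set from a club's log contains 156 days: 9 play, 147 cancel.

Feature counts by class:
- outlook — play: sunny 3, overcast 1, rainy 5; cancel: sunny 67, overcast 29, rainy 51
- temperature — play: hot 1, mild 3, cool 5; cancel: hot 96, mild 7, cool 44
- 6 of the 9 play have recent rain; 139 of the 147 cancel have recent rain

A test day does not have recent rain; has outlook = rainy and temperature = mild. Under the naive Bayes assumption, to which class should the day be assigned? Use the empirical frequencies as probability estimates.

play

play: (9/156) × (5/9) × (3/9) × (3/9) ≈ 0.00356125
cancel: (147/156) × (51/147) × (7/147) × (8/147) ≈ 0.000847225
Highest score → play.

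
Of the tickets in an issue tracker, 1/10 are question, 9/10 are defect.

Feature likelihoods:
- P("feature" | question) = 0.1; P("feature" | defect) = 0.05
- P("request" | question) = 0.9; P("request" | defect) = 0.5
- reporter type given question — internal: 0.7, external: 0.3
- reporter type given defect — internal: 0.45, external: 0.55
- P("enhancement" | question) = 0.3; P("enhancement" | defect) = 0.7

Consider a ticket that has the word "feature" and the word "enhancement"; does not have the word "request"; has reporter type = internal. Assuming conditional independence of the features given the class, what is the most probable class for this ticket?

question: 0.1 × 0.1 × (1−0.9) × 0.7 × 0.3 = 0.00021
defect: 0.9 × 0.05 × (1−0.5) × 0.45 × 0.7 = 0.0070875
Highest score → defect.

defect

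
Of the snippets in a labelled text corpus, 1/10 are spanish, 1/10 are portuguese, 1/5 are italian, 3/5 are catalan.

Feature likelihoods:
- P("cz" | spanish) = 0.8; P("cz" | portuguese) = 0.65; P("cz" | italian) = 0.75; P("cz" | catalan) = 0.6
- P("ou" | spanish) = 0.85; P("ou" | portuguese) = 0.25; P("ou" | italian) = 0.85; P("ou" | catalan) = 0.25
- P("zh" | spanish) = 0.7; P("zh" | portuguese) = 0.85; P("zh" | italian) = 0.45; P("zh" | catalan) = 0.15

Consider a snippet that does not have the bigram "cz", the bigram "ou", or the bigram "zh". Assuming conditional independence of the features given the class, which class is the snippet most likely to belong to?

spanish: 0.1 × (1−0.8) × (1−0.85) × (1−0.7) = 0.0009
portuguese: 0.1 × (1−0.65) × (1−0.25) × (1−0.85) = 0.0039375
italian: 0.2 × (1−0.75) × (1−0.85) × (1−0.45) = 0.004125
catalan: 0.6 × (1−0.6) × (1−0.25) × (1−0.15) = 0.153
Highest score → catalan.

catalan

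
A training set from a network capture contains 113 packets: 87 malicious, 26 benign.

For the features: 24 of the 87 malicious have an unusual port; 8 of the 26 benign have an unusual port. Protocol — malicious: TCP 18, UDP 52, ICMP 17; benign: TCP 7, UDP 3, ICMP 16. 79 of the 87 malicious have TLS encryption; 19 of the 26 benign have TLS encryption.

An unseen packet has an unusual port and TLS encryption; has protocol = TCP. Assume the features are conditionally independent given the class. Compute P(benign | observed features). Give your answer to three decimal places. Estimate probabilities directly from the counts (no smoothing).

malicious: (87/113) × (24/87) × (18/87) × (79/87) ≈ 0.0399019
benign: (26/113) × (8/26) × (7/26) × (19/26) ≈ 0.0139289
P(benign | x) = 0.0139289 / 0.0538308 ≈ 0.259

0.259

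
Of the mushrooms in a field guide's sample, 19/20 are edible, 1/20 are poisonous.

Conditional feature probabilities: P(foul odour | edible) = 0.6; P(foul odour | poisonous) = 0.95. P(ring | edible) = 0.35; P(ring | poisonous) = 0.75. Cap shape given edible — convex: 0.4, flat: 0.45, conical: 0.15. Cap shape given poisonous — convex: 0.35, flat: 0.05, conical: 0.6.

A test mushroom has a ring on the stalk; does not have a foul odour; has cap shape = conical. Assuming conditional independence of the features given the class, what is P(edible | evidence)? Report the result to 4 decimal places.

edible: 0.95 × (1−0.6) × 0.35 × 0.15 = 0.01995
poisonous: 0.05 × (1−0.95) × 0.75 × 0.6 = 0.001125
P(edible | x) = 0.01995 / 0.021075 ≈ 0.9466

0.9466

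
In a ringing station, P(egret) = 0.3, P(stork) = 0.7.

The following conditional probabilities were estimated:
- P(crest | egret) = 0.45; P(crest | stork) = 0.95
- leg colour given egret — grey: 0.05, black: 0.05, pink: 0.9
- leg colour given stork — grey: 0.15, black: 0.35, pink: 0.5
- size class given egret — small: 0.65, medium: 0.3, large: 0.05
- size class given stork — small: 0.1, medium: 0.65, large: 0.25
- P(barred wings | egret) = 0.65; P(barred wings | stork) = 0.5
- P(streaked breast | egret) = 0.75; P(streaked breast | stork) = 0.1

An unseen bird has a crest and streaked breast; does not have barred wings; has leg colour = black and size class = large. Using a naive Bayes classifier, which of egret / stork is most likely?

stork

egret: 0.3 × 0.45 × 0.05 × 0.05 × (1−0.65) × 0.75 = 0.00008859375
stork: 0.7 × 0.95 × 0.35 × 0.25 × (1−0.5) × 0.1 = 0.002909375
Highest score → stork.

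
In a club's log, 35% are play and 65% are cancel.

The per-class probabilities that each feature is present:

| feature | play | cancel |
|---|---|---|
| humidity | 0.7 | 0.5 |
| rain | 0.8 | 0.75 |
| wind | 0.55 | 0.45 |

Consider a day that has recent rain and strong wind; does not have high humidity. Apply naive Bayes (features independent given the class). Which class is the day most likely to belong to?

play: 0.35 × (1−0.7) × 0.8 × 0.55 = 0.0462
cancel: 0.65 × (1−0.5) × 0.75 × 0.45 = 0.1096875
Highest score → cancel.

cancel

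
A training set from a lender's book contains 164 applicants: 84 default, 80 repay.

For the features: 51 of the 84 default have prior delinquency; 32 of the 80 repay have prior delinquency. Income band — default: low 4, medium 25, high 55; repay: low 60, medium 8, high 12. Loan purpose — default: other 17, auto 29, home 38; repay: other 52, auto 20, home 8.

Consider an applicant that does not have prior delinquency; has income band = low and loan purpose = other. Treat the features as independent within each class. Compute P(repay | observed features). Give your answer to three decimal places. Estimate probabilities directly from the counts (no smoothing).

0.987

default: (84/164) × (33/84) × (4/84) × (17/84) ≈ 0.00193919
repay: (80/164) × (48/80) × (60/80) × (52/80) ≈ 0.142683
P(repay | x) = 0.142683 / 0.14462219 ≈ 0.987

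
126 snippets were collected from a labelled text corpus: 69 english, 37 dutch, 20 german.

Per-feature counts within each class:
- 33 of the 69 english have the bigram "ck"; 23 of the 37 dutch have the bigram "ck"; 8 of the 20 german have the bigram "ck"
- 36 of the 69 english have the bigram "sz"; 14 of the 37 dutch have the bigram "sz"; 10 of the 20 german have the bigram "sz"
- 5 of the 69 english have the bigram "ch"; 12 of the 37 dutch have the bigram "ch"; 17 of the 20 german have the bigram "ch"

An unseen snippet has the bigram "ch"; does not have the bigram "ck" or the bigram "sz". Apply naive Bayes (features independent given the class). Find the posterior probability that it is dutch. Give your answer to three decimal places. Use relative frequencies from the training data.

0.308

english: (69/126) × (36/69) × (33/69) × (5/69) ≈ 0.00990188
dutch: (37/126) × (14/37) × (23/37) × (12/37) ≈ 0.0224008
german: (20/126) × (12/20) × (10/20) × (17/20) ≈ 0.0404762
P(dutch | x) = 0.0224008 / 0.07277888 ≈ 0.308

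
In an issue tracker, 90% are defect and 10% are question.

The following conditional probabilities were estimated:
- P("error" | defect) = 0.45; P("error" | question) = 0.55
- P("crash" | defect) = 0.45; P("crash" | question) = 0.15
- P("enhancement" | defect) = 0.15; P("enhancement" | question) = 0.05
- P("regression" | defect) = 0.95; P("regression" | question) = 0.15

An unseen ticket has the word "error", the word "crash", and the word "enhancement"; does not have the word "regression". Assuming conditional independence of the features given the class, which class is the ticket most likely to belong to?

defect: 0.9 × 0.45 × 0.45 × 0.15 × (1−0.95) = 0.001366875
question: 0.1 × 0.55 × 0.15 × 0.05 × (1−0.15) = 0.000350625
Highest score → defect.

defect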